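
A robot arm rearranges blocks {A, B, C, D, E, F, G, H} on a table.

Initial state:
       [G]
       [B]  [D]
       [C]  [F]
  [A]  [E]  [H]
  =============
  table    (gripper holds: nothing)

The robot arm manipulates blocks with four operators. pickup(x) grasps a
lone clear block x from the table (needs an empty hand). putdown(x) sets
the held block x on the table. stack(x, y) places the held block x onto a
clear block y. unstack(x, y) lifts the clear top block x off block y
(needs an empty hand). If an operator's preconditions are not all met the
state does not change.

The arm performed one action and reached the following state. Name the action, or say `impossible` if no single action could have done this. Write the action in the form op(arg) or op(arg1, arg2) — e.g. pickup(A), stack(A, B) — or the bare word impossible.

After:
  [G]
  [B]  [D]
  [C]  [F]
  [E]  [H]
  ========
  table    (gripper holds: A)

target: towers=[E/C/B/G; H/F/D] holding=A
     unstack(G, B) → towers=[A; E/C/B; H/F/D] holding=G
         pickup(A) → towers=[E/C/B/G; H/F/D] holding=A  ← match
     unstack(D, F) → towers=[A; E/C/B/G; H/F] holding=D

pickup(A)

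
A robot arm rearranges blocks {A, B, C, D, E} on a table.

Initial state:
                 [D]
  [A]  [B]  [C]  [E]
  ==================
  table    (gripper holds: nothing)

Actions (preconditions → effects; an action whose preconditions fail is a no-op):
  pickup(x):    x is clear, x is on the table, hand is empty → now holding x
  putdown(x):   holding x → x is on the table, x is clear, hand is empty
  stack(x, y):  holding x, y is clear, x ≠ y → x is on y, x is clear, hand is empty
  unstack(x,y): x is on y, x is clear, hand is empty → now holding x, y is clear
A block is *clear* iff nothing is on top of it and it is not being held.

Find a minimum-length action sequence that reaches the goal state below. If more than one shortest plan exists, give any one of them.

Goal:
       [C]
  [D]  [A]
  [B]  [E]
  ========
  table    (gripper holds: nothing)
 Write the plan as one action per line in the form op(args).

unstack(D, E)
stack(D, B)
pickup(A)
stack(A, E)
pickup(C)
stack(C, A)

step 1 (unstack(D, E)): towers=[A; B; C; E] holding=D
step 2 (stack(D, B)): towers=[A; B/D; C; E] holding=-
step 3 (pickup(A)): towers=[B/D; C; E] holding=A
step 4 (stack(A, E)): towers=[B/D; C; E/A] holding=-
step 5 (pickup(C)): towers=[B/D; E/A] holding=C
step 6 (stack(C, A)): towers=[B/D; E/A/C] holding=-
goal check: towers=[B/D; E/A/C] holding=- — reached (length 6, optimal by BFS)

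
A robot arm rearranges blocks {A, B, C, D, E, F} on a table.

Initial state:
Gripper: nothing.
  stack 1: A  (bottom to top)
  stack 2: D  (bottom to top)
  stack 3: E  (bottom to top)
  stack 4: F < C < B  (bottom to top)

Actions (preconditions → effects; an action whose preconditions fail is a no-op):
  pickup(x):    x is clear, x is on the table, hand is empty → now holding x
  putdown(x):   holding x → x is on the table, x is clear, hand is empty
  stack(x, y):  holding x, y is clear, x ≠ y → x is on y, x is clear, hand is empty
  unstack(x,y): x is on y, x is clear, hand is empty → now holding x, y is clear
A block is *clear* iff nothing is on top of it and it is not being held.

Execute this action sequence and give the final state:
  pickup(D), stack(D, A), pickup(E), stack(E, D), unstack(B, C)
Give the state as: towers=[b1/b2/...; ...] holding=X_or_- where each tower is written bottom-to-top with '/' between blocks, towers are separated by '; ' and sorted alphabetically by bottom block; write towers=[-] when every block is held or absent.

towers=[A/D/E; F/C] holding=B

step 1 (pickup(D)): towers=[A; E; F/C/B] holding=D
step 2 (stack(D, A)): towers=[A/D; E; F/C/B] holding=-
step 3 (pickup(E)): towers=[A/D; F/C/B] holding=E
step 4 (stack(E, D)): towers=[A/D/E; F/C/B] holding=-
step 5 (unstack(B, C)): towers=[A/D/E; F/C] holding=B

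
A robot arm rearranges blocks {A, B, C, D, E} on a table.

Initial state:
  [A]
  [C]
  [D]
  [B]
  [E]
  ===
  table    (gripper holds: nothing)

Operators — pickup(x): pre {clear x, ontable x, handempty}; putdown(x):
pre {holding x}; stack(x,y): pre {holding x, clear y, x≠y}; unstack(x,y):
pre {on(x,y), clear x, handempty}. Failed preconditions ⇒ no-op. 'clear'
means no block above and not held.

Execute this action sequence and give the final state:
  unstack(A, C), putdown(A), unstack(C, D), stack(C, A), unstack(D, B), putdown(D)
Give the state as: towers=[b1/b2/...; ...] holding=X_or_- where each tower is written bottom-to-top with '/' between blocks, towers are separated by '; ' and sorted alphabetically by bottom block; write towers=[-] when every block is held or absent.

step 1 (unstack(A, C)): towers=[E/B/D/C] holding=A
step 2 (putdown(A)): towers=[A; E/B/D/C] holding=-
step 3 (unstack(C, D)): towers=[A; E/B/D] holding=C
step 4 (stack(C, A)): towers=[A/C; E/B/D] holding=-
step 5 (unstack(D, B)): towers=[A/C; E/B] holding=D
step 6 (putdown(D)): towers=[A/C; D; E/B] holding=-

towers=[A/C; D; E/B] holding=-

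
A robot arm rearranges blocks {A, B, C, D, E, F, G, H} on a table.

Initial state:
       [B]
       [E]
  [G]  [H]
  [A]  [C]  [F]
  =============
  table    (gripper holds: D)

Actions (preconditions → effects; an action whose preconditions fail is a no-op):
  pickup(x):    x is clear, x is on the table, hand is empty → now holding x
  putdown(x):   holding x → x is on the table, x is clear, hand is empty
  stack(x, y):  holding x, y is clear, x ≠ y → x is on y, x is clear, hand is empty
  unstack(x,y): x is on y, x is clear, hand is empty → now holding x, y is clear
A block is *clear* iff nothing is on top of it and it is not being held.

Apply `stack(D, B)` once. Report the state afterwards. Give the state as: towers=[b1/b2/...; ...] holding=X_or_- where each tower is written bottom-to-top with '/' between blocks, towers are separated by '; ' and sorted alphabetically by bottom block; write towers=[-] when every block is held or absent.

before: towers=[A/G; C/H/E/B; F] holding=D
pre[stack(D, B)]: holding(D) yes, clear(B) yes, D≠B yes
all met → apply stack(D, B)
after:  towers=[A/G; C/H/E/B/D; F] holding=-

towers=[A/G; C/H/E/B/D; F] holding=-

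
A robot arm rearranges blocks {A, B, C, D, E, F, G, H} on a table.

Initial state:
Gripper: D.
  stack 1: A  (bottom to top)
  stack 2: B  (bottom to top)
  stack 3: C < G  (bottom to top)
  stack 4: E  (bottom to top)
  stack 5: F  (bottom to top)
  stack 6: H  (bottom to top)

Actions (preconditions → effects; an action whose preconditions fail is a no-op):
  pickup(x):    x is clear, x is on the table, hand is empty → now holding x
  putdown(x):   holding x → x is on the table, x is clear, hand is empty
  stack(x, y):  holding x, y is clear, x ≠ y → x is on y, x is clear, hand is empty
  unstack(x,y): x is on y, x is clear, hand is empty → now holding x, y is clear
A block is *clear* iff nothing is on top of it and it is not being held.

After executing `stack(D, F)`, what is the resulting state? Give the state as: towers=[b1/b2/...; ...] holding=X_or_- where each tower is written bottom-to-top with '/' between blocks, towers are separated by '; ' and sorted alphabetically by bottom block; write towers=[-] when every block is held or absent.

before: towers=[A; B; C/G; E; F; H] holding=D
pre[stack(D, F)]: holding(D) ✓, clear(F) ✓, D≠F ✓
all met → apply stack(D, F)
after:  towers=[A; B; C/G; E; F/D; H] holding=-

towers=[A; B; C/G; E; F/D; H] holding=-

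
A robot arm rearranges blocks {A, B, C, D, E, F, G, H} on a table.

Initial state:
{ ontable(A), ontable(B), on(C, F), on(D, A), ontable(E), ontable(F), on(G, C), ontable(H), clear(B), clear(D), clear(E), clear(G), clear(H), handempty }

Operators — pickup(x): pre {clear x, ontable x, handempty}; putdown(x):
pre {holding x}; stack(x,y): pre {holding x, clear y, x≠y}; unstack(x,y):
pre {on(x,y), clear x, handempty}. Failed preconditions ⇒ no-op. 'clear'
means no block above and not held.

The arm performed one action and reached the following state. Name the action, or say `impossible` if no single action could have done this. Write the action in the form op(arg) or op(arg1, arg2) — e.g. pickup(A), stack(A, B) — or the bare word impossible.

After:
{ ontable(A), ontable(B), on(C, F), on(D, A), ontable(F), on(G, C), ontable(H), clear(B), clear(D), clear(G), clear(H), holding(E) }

target: towers=[A/D; B; F/C/G; H] holding=E
     unstack(G, C) → towers=[A/D; B; E; F/C; H] holding=G
         pickup(E) → towers=[A/D; B; F/C/G; H] holding=E  ← match
         pickup(H) → towers=[A/D; B; E; F/C/G] holding=H
         pickup(B) → towers=[A/D; E; F/C/G; H] holding=B
     unstack(D, A) → towers=[A; B; E; F/C/G; H] holding=D

pickup(E)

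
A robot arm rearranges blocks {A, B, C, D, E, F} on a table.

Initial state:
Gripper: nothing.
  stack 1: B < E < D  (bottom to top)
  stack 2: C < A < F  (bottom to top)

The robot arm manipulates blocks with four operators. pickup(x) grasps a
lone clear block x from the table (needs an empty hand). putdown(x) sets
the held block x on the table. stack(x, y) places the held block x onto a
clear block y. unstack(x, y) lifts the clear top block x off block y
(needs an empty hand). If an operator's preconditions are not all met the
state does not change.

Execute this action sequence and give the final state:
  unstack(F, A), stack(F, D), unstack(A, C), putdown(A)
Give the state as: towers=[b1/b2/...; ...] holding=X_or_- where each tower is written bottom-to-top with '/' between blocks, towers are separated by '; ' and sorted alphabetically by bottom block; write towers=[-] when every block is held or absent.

towers=[A; B/E/D/F; C] holding=-

step 1 (unstack(F, A)): towers=[B/E/D; C/A] holding=F
step 2 (stack(F, D)): towers=[B/E/D/F; C/A] holding=-
step 3 (unstack(A, C)): towers=[B/E/D/F; C] holding=A
step 4 (putdown(A)): towers=[A; B/E/D/F; C] holding=-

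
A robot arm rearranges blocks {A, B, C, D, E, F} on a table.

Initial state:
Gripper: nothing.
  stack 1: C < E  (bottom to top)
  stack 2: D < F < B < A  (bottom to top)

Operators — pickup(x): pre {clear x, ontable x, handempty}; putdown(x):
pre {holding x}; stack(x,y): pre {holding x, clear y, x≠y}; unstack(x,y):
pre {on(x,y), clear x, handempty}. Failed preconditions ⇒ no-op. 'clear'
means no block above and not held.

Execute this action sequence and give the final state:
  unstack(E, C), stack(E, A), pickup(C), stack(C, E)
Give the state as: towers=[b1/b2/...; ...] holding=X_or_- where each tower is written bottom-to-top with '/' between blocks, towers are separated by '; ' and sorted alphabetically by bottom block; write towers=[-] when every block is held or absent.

step 1 (unstack(E, C)): towers=[C; D/F/B/A] holding=E
step 2 (stack(E, A)): towers=[C; D/F/B/A/E] holding=-
step 3 (pickup(C)): towers=[D/F/B/A/E] holding=C
step 4 (stack(C, E)): towers=[D/F/B/A/E/C] holding=-

towers=[D/F/B/A/E/C] holding=-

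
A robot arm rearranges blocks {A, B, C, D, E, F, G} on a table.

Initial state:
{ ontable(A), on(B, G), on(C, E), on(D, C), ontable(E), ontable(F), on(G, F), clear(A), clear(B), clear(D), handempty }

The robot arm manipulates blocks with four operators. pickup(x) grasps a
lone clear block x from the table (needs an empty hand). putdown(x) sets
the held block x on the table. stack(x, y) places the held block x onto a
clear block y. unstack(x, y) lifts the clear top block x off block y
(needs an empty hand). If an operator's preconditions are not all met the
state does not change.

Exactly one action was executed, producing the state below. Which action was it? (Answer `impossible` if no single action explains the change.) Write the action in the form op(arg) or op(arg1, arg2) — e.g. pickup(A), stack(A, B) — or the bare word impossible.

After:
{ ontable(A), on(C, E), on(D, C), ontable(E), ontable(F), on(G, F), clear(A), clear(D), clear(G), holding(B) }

unstack(B, G)

target: towers=[A; E/C/D; F/G] holding=B
     unstack(B, G) → towers=[A; E/C/D; F/G] holding=B  ← match
     unstack(D, C) → towers=[A; E/C; F/G/B] holding=D
         pickup(A) → towers=[E/C/D; F/G/B] holding=A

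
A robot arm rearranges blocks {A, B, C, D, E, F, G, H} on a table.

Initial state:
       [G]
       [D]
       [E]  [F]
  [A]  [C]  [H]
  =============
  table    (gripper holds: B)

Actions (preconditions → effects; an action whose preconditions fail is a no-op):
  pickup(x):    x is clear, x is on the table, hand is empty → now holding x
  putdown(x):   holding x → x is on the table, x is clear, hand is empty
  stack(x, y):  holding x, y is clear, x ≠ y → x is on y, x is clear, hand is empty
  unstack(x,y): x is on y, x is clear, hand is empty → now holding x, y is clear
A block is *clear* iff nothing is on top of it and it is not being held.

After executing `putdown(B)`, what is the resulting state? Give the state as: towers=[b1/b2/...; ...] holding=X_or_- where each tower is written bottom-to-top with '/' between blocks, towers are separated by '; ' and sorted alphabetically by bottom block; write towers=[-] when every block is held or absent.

towers=[A; B; C/E/D/G; H/F] holding=-

before: towers=[A; C/E/D/G; H/F] holding=B
pre[putdown(B)]: holding(B) ok
all met → apply putdown(B)
after:  towers=[A; B; C/E/D/G; H/F] holding=-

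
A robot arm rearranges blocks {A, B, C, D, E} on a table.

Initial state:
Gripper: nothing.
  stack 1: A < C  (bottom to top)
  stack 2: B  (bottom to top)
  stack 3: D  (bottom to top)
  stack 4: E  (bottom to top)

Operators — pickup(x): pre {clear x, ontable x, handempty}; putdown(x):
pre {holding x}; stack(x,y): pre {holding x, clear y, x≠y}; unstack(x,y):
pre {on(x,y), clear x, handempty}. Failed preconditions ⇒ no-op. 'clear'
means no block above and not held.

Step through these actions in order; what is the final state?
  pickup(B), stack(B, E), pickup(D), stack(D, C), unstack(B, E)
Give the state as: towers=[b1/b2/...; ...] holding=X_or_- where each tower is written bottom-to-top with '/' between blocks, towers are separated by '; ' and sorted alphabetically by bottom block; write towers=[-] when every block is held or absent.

step 1 (pickup(B)): towers=[A/C; D; E] holding=B
step 2 (stack(B, E)): towers=[A/C; D; E/B] holding=-
step 3 (pickup(D)): towers=[A/C; E/B] holding=D
step 4 (stack(D, C)): towers=[A/C/D; E/B] holding=-
step 5 (unstack(B, E)): towers=[A/C/D; E] holding=B

towers=[A/C/D; E] holding=B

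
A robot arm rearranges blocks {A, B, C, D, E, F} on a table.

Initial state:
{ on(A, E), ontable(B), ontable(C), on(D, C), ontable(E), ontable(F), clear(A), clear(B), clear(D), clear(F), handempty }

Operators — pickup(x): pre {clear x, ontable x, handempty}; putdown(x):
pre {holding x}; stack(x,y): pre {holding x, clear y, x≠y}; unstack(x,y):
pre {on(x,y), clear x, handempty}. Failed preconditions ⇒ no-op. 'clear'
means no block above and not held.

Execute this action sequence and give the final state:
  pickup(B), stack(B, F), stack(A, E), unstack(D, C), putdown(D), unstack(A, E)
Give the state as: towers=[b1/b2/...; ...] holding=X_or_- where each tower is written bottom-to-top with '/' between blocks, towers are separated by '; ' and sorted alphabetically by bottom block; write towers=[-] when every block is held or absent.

towers=[C; D; E; F/B] holding=A

step 1 (pickup(B)): towers=[C/D; E/A; F] holding=B
step 2 (stack(B, F)): towers=[C/D; E/A; F/B] holding=-
step 3 (stack(A, E)) [no-op]: towers=[C/D; E/A; F/B] holding=-
step 4 (unstack(D, C)): towers=[C; E/A; F/B] holding=D
step 5 (putdown(D)): towers=[C; D; E/A; F/B] holding=-
step 6 (unstack(A, E)): towers=[C; D; E; F/B] holding=A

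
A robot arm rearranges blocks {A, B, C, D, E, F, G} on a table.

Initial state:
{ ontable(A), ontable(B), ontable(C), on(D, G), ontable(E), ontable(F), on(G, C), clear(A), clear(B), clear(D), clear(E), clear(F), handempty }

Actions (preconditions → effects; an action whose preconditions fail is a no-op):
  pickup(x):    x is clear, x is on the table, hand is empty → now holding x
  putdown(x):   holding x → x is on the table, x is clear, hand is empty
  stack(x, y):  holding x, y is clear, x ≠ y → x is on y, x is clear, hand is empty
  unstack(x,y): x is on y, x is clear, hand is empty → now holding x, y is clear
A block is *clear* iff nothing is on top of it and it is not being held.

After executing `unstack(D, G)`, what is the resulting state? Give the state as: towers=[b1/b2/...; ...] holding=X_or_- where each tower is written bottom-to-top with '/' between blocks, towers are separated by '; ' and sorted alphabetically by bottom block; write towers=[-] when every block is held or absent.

towers=[A; B; C/G; E; F] holding=D

before: towers=[A; B; C/G/D; E; F] holding=-
pre[unstack(D, G)]: on(D,G) ✓, clear(D) ✓, handempty ✓
all met → apply unstack(D, G)
after:  towers=[A; B; C/G; E; F] holding=D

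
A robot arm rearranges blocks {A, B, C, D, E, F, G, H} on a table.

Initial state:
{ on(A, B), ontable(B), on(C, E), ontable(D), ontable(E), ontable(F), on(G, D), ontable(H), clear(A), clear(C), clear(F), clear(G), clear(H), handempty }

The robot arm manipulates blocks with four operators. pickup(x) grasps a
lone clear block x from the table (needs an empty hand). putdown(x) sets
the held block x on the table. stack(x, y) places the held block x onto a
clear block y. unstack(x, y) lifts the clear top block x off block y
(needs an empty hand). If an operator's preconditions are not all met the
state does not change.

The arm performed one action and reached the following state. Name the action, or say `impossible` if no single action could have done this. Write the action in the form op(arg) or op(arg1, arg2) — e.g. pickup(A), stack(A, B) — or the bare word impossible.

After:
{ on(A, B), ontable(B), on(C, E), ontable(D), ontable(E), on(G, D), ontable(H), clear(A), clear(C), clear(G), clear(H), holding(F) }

target: towers=[B/A; D/G; E/C; H] holding=F
     unstack(G, D) → towers=[B/A; D; E/C; F; H] holding=G
     unstack(A, B) → towers=[B; D/G; E/C; F; H] holding=A
         pickup(H) → towers=[B/A; D/G; E/C; F] holding=H
         pickup(F) → towers=[B/A; D/G; E/C; H] holding=F  ← match
     unstack(C, E) → towers=[B/A; D/G; E; F; H] holding=C

pickup(F)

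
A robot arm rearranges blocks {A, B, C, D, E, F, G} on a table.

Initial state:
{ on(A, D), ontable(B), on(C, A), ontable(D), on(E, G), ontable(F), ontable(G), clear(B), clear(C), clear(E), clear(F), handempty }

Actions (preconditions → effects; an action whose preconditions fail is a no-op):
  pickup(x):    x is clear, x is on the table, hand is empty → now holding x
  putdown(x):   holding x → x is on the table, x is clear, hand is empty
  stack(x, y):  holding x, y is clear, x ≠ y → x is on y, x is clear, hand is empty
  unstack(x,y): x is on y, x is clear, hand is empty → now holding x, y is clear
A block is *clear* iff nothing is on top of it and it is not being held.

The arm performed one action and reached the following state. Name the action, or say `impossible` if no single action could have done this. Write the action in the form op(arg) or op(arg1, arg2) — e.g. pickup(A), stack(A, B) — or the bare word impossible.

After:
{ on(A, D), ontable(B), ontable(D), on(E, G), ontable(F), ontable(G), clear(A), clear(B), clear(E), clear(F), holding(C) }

unstack(C, A)

target: towers=[B; D/A; F; G/E] holding=C
         pickup(B) → towers=[D/A/C; F; G/E] holding=B
         pickup(F) → towers=[B; D/A/C; G/E] holding=F
     unstack(E, G) → towers=[B; D/A/C; F; G] holding=E
     unstack(C, A) → towers=[B; D/A; F; G/E] holding=C  ← match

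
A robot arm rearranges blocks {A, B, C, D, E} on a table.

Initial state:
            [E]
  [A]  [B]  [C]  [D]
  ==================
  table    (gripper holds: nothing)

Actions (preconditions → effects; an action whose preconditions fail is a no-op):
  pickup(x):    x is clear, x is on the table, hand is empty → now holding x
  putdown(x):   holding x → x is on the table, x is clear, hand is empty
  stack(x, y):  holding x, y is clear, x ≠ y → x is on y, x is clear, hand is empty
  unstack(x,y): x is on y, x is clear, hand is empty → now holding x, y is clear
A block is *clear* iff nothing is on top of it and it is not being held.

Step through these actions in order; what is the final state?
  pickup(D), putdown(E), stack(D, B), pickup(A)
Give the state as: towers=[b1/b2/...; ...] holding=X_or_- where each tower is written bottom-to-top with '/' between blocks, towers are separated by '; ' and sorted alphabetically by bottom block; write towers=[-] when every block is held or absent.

step 1 (pickup(D)): towers=[A; B; C/E] holding=D
step 2 (putdown(E)) [no-op]: towers=[A; B; C/E] holding=D
step 3 (stack(D, B)): towers=[A; B/D; C/E] holding=-
step 4 (pickup(A)): towers=[B/D; C/E] holding=A

towers=[B/D; C/E] holding=A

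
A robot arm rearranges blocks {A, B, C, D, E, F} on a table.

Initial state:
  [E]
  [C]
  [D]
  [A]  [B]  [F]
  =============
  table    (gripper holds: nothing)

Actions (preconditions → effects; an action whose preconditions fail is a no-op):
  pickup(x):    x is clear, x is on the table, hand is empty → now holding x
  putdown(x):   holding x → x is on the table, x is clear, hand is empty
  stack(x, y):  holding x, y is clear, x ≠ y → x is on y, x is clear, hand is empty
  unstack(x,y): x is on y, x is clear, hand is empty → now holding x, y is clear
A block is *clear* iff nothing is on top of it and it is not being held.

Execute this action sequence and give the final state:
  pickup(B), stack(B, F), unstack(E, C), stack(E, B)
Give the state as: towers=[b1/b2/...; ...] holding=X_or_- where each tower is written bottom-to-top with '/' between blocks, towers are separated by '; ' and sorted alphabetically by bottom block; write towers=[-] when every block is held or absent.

towers=[A/D/C; F/B/E] holding=-

step 1 (pickup(B)): towers=[A/D/C/E; F] holding=B
step 2 (stack(B, F)): towers=[A/D/C/E; F/B] holding=-
step 3 (unstack(E, C)): towers=[A/D/C; F/B] holding=E
step 4 (stack(E, B)): towers=[A/D/C; F/B/E] holding=-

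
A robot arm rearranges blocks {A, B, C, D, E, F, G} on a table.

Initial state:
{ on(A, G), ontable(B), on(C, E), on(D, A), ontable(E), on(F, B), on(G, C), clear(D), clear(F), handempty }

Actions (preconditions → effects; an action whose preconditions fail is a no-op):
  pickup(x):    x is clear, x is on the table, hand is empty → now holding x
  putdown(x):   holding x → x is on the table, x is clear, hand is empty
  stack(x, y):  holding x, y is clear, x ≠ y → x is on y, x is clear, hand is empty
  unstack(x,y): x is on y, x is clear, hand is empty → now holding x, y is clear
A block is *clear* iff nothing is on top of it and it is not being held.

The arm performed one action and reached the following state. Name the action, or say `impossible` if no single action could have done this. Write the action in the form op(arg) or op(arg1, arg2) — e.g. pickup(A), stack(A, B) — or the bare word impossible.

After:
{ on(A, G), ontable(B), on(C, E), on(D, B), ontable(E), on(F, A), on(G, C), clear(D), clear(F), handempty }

target: towers=[B/D; E/C/G/A/F] holding=-
     unstack(F, B) → towers=[B; E/C/G/A/D] holding=F
     unstack(D, A) → towers=[B/F; E/C/G/A] holding=D
none of the 2 applicable actions match → impossible

impossible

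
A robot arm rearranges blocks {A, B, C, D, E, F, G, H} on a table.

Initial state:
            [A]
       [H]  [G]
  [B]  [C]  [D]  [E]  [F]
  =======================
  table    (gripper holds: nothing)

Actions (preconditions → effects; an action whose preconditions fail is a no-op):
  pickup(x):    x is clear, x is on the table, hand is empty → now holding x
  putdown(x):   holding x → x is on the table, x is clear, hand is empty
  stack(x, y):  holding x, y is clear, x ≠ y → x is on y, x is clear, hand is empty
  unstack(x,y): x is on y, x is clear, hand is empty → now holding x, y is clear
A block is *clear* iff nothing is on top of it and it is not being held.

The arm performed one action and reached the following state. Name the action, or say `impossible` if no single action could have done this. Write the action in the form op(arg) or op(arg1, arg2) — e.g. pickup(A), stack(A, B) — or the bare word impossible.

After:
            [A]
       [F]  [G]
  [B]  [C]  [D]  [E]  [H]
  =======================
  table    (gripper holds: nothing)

impossible

target: towers=[B; C/F; D/G/A; E; H] holding=-
     unstack(A, G) → towers=[B; C/H; D/G; E; F] holding=A
         pickup(E) → towers=[B; C/H; D/G/A; F] holding=E
     unstack(H, C) → towers=[B; C; D/G/A; E; F] holding=H
         pickup(B) → towers=[C/H; D/G/A; E; F] holding=B
         pickup(F) → towers=[B; C/H; D/G/A; E] holding=F
none of the 5 applicable actions match → impossible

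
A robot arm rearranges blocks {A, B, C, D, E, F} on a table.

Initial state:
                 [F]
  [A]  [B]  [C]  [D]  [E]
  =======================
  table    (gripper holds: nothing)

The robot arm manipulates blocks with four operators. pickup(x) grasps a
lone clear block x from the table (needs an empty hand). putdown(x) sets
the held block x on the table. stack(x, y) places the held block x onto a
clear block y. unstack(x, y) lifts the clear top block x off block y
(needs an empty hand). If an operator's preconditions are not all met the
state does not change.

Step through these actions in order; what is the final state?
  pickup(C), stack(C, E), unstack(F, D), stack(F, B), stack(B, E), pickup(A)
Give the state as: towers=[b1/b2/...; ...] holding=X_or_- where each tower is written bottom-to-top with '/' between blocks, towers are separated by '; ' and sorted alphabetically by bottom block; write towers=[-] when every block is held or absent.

step 1 (pickup(C)): towers=[A; B; D/F; E] holding=C
step 2 (stack(C, E)): towers=[A; B; D/F; E/C] holding=-
step 3 (unstack(F, D)): towers=[A; B; D; E/C] holding=F
step 4 (stack(F, B)): towers=[A; B/F; D; E/C] holding=-
step 5 (stack(B, E)) [no-op]: towers=[A; B/F; D; E/C] holding=-
step 6 (pickup(A)): towers=[B/F; D; E/C] holding=A

towers=[B/F; D; E/C] holding=A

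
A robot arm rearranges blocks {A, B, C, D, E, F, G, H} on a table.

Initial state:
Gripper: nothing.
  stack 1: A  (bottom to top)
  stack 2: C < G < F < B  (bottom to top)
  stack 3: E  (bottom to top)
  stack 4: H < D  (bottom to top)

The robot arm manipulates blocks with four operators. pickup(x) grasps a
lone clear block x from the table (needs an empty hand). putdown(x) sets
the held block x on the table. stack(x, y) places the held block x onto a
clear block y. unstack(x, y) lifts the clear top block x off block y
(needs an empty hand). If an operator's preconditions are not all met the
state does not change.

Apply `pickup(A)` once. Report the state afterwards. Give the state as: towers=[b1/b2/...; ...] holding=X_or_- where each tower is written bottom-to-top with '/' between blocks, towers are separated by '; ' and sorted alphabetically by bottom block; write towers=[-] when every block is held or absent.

before: towers=[A; C/G/F/B; E; H/D] holding=-
pre[pickup(A)]: clear(A) ok, ontable(A) ok, handempty ok
all met → apply pickup(A)
after:  towers=[C/G/F/B; E; H/D] holding=A

towers=[C/G/F/B; E; H/D] holding=A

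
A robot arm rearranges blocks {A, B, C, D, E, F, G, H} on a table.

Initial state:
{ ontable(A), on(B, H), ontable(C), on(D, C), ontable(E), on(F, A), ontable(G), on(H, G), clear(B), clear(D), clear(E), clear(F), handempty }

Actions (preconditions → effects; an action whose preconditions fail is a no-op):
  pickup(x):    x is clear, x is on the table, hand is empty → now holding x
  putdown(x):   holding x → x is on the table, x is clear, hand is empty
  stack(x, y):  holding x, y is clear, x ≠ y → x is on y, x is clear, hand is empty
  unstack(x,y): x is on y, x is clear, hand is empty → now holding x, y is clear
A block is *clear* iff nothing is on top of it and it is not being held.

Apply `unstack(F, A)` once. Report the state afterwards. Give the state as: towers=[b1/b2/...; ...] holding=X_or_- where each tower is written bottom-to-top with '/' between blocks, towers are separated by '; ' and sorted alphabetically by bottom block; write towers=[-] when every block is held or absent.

towers=[A; C/D; E; G/H/B] holding=F

before: towers=[A/F; C/D; E; G/H/B] holding=-
pre[unstack(F, A)]: on(F,A) yes, clear(F) yes, handempty yes
all met → apply unstack(F, A)
after:  towers=[A; C/D; E; G/H/B] holding=F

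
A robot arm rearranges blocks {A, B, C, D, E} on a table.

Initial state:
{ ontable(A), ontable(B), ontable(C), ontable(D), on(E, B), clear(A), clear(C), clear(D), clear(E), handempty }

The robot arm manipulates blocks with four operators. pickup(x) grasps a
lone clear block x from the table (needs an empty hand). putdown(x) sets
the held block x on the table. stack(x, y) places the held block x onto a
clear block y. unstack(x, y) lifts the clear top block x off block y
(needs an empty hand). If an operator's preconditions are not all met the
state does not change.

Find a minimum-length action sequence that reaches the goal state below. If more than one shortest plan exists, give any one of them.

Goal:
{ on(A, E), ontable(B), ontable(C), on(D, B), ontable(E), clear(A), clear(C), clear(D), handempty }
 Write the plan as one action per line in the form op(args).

unstack(E, B)
putdown(E)
pickup(D)
stack(D, B)
pickup(A)
stack(A, E)

step 1 (unstack(E, B)): towers=[A; B; C; D] holding=E
step 2 (putdown(E)): towers=[A; B; C; D; E] holding=-
step 3 (pickup(D)): towers=[A; B; C; E] holding=D
step 4 (stack(D, B)): towers=[A; B/D; C; E] holding=-
step 5 (pickup(A)): towers=[B/D; C; E] holding=A
step 6 (stack(A, E)): towers=[B/D; C; E/A] holding=-
goal check: towers=[B/D; C; E/A] holding=- — reached (length 6, optimal by BFS)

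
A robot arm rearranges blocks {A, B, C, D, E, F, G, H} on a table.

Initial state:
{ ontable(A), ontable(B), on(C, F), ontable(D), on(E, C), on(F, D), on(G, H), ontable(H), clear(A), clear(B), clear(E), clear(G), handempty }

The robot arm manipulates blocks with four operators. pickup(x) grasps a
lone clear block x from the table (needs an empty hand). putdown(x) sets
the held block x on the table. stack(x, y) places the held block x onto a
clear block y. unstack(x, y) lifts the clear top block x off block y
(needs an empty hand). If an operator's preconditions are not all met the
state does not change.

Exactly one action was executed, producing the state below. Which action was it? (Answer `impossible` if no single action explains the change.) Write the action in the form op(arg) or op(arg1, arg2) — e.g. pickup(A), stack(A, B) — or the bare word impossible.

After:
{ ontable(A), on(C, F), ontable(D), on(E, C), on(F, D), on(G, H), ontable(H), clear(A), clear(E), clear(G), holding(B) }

target: towers=[A; D/F/C/E; H/G] holding=B
     unstack(G, H) → towers=[A; B; D/F/C/E; H] holding=G
         pickup(A) → towers=[B; D/F/C/E; H/G] holding=A
     unstack(E, C) → towers=[A; B; D/F/C; H/G] holding=E
         pickup(B) → towers=[A; D/F/C/E; H/G] holding=B  ← match

pickup(B)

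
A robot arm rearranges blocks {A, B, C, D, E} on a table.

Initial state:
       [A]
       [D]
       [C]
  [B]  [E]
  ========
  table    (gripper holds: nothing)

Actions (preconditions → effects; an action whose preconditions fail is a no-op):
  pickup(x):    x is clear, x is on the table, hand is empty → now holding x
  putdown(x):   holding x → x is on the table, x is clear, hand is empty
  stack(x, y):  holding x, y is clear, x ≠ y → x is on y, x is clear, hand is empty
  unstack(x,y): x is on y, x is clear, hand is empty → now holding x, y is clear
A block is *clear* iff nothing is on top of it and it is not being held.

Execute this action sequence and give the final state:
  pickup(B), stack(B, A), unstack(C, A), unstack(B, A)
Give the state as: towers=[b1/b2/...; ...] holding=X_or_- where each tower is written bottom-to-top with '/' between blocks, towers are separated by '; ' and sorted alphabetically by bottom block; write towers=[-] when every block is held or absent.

towers=[E/C/D/A] holding=B

step 1 (pickup(B)): towers=[E/C/D/A] holding=B
step 2 (stack(B, A)): towers=[E/C/D/A/B] holding=-
step 3 (unstack(C, A)) [no-op]: towers=[E/C/D/A/B] holding=-
step 4 (unstack(B, A)): towers=[E/C/D/A] holding=B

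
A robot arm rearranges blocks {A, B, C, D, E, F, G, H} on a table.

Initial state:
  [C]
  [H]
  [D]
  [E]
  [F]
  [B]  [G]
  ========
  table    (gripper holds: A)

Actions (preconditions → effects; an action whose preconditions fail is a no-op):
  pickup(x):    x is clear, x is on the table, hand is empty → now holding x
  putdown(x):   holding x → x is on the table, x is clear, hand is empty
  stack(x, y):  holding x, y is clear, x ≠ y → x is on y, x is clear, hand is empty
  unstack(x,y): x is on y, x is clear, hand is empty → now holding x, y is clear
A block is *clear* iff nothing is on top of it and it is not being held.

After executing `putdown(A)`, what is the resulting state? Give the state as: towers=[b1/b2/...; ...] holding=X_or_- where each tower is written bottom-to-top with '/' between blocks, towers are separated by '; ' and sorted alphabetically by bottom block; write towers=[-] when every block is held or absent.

before: towers=[B/F/E/D/H/C; G] holding=A
pre[putdown(A)]: holding(A) ✓
all met → apply putdown(A)
after:  towers=[A; B/F/E/D/H/C; G] holding=-

towers=[A; B/F/E/D/H/C; G] holding=-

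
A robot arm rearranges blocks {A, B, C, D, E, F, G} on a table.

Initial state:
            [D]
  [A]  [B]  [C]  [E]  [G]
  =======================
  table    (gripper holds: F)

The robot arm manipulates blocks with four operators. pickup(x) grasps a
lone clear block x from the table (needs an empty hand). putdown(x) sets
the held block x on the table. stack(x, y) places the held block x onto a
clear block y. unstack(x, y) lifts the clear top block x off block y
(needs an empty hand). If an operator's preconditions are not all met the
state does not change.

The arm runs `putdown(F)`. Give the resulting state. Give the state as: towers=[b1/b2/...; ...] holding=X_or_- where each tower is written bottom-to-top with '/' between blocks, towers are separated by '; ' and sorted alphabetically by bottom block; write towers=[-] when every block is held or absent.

before: towers=[A; B; C/D; E; G] holding=F
pre[putdown(F)]: holding(F) ok
all met → apply putdown(F)
after:  towers=[A; B; C/D; E; F; G] holding=-

towers=[A; B; C/D; E; F; G] holding=-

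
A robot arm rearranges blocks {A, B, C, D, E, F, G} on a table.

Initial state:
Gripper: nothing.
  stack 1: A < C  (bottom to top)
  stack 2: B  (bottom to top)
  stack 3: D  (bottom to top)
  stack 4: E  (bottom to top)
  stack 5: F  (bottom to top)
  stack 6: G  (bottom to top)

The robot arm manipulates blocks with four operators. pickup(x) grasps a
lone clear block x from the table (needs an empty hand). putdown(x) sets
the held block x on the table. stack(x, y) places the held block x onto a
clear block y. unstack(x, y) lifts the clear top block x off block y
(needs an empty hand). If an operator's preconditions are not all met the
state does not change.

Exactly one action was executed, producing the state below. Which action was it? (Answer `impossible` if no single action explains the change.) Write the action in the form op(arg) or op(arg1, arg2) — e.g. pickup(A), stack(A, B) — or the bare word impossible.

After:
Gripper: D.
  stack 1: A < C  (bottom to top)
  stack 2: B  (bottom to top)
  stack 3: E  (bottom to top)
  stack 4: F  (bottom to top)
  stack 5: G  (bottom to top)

pickup(D)

target: towers=[A/C; B; E; F; G] holding=D
         pickup(B) → towers=[A/C; D; E; F; G] holding=B
         pickup(F) → towers=[A/C; B; D; E; G] holding=F
         pickup(G) → towers=[A/C; B; D; E; F] holding=G
         pickup(D) → towers=[A/C; B; E; F; G] holding=D  ← match
         pickup(E) → towers=[A/C; B; D; F; G] holding=E
     unstack(C, A) → towers=[A; B; D; E; F; G] holding=C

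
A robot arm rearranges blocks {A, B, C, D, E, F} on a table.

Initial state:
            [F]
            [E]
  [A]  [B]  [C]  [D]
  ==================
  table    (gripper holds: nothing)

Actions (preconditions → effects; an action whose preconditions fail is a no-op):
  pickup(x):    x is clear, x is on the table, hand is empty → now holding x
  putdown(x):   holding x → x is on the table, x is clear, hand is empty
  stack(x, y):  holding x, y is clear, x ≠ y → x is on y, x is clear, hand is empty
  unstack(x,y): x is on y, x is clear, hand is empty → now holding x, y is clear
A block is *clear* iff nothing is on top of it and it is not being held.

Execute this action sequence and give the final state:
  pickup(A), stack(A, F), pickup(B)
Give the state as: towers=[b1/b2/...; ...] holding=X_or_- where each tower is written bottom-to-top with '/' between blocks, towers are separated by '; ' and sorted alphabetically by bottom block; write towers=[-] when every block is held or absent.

towers=[C/E/F/A; D] holding=B

step 1 (pickup(A)): towers=[B; C/E/F; D] holding=A
step 2 (stack(A, F)): towers=[B; C/E/F/A; D] holding=-
step 3 (pickup(B)): towers=[C/E/F/A; D] holding=B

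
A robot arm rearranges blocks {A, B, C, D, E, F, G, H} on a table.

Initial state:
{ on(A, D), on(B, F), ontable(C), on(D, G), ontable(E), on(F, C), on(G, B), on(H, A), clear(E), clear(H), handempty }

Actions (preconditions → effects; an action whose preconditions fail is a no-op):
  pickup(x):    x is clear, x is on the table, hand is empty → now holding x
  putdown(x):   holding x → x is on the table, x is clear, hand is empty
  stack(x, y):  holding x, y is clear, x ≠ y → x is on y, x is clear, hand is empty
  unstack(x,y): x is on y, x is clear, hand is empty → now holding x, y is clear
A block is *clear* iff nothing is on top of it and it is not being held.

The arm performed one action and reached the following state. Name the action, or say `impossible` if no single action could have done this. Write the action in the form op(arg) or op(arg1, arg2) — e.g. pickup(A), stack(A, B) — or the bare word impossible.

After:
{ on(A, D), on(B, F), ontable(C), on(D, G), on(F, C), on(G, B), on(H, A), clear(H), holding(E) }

pickup(E)

target: towers=[C/F/B/G/D/A/H] holding=E
         pickup(E) → towers=[C/F/B/G/D/A/H] holding=E  ← match
     unstack(H, A) → towers=[C/F/B/G/D/A; E] holding=H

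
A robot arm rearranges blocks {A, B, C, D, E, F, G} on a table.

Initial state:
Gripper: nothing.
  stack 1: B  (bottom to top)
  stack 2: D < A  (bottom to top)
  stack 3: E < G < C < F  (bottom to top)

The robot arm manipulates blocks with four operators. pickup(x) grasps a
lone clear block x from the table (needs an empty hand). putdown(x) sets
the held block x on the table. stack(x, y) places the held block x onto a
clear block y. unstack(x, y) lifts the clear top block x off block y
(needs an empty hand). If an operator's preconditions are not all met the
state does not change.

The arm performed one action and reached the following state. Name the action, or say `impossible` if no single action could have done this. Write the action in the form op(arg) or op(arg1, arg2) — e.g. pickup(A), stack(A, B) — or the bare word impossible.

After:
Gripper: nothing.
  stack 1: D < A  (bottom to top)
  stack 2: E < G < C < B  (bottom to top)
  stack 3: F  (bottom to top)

target: towers=[D/A; E/G/C/B; F] holding=-
         pickup(B) → towers=[D/A; E/G/C/F] holding=B
     unstack(F, C) → towers=[B; D/A; E/G/C] holding=F
     unstack(A, D) → towers=[B; D; E/G/C/F] holding=A
none of the 3 applicable actions match → impossible

impossible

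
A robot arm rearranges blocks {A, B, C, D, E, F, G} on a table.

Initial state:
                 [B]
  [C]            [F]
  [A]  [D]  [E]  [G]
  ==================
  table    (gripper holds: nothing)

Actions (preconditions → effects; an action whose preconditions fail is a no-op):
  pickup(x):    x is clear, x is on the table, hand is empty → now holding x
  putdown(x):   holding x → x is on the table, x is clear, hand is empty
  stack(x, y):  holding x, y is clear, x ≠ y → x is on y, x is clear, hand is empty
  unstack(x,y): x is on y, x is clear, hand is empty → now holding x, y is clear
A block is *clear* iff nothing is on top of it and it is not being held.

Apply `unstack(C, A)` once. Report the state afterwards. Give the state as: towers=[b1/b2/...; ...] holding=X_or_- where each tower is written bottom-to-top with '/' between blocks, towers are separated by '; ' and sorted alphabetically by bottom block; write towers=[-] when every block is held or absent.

towers=[A; D; E; G/F/B] holding=C

before: towers=[A/C; D; E; G/F/B] holding=-
pre[unstack(C, A)]: on(C,A) yes, clear(C) yes, handempty yes
all met → apply unstack(C, A)
after:  towers=[A; D; E; G/F/B] holding=C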